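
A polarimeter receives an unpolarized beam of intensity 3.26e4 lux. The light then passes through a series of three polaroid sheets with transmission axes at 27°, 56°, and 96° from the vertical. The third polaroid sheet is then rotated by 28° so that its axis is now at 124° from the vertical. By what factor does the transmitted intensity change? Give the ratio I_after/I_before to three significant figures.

Before rotation:
Unpolarized light through the first polarizer → I₁ = ½ I₀, now polarized at 27°.
I₂ = I₁ cos²(56° − 27°) = 0.5 I₀ · cos²(29°) = 0.3825 I₀.
I₃ = I₂ cos²(96° − 56°) = 0.3825 I₀ · cos²(40°) = 0.2244 I₀.
After rotation:
Unpolarized light through the first polarizer → I₁ = ½ I₀, now polarized at 27°.
I₂ = I₁ cos²(56° − 27°) = 0.5 I₀ · cos²(29°) = 0.3825 I₀.
I₃ = I₂ cos²(124° − 56°) = 0.3825 I₀ · cos²(68°) = 0.05367 I₀.
Ratio = 0.05367 / 0.2244 = 0.2391.

I_new/I_old ≈ 0.239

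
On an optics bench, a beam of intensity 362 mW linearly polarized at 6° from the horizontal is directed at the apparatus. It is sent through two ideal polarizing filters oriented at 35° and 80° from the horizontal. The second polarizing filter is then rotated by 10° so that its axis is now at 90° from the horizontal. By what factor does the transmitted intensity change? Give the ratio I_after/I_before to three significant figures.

I_new/I_old ≈ 0.658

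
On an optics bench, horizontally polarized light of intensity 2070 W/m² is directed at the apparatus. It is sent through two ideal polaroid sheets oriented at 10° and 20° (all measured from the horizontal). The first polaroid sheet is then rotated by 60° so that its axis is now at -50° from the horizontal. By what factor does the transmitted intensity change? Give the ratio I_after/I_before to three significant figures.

I_new/I_old ≈ 0.0514

Before rotation:
I₁ = I₀ cos²(10° − 0°) = I₀ cos²(10°) = 0.9698 I₀.
I₂ = I₁ cos²(20° − 10°) = 0.9698 I₀ · cos²(10°) = 0.9406 I₀.
After rotation:
I₁ = I₀ cos²(-50° − 0°) = I₀ cos²(50°) = 0.4132 I₀.
I₂ = I₁ cos²(20° + 50°) = 0.4132 I₀ · cos²(70°) = 0.04833 I₀.
Ratio = 0.04833 / 0.9406 = 0.05138.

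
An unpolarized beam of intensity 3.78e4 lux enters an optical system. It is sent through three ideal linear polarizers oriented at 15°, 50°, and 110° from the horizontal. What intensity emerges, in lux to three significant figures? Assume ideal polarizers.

I ≈ 3170 lux

Unpolarized light through the first polarizer → I₁ = 3.78e4 lux/2 = 1.89e+04 lux, polarized at 15°.
I₂ = I₁ · cos²(35°) = 1.89e+04 · 0.671 = 1.268e+04 lux.
I₃ = I₂ · cos²(60°) = 1.268e+04 · 0.25 = 3171 lux.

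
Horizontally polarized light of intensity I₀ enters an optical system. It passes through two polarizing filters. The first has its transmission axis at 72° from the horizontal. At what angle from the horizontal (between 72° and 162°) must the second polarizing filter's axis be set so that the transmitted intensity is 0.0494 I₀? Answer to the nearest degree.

θ ≈ 116°

I₁ = I₀ cos²(72° − 0°) = I₀ cos²(72°) = 0.09549 I₀.
Need I₂/I₀ = 0.0494, so cos²(θ − 72°) = 0.0494 / 0.09549 = 0.5173.
θ − 72° = arccos(√0.5173) = 44.0°, giving θ ≈ 72 + 44.0 = 116.0°.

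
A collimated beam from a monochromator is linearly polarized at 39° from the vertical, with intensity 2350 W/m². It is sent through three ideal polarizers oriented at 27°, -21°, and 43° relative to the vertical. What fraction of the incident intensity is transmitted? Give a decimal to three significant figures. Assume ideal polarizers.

By Malus's law, I₁ = 2350 W/m² · cos²(12°) = 2248 W/m².
I₂ = I₁ · cos²(48°) = 2248 · 0.4477 = 1007 W/m².
I₃ = I₂ · cos²(64°) = 1007 · 0.1922 = 193.5 W/m².
Transmitted fraction = 0.08232.

I/I₀ ≈ 0.0823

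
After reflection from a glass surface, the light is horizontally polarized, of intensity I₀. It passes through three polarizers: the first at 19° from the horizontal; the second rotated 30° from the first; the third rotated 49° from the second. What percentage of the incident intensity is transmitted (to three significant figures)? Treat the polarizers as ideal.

By Malus's law, I₁ = I₀ cos²(19° − 0°) = I₀ cos²(19°) = 0.894 I₀.
I₂ = I₁ cos²(30°) = 0.894 · 0.75 I₀ = 0.6705 I₀.
I₃ = I₂ cos²(49°) = 0.6705 · 0.4304 I₀ = 0.2886 I₀.
That is 28.86% of the incident intensity.

≈ 28.9%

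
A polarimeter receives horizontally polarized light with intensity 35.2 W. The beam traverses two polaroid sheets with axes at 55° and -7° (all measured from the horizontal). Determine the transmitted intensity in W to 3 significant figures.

I ≈ 2.55 W

By Malus's law, I₁ = 35.2 W · cos²(55°) = 11.58 W.
I₂ = I₁ · cos²(62°) = 11.58 · 0.2204 = 2.552 W.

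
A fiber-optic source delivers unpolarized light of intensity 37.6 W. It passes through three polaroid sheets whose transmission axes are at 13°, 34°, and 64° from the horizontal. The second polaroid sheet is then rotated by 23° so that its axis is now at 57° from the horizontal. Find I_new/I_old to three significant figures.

I_new/I_old ≈ 0.780

Before rotation:
Unpolarized light through the first polarizer → I₁ = ½ I₀, now polarized at 13°.
I₂ = I₁ cos²(34° − 13°) = 0.5 I₀ · cos²(21°) = 0.4358 I₀.
I₃ = I₂ cos²(64° − 34°) = 0.4358 I₀ · cos²(30°) = 0.3268 I₀.
After rotation:
Unpolarized light through the first polarizer → I₁ = ½ I₀, now polarized at 13°.
I₂ = I₁ cos²(57° − 13°) = 0.5 I₀ · cos²(44°) = 0.2587 I₀.
I₃ = I₂ cos²(64° − 57°) = 0.2587 I₀ · cos²(7°) = 0.2549 I₀.
Ratio = 0.2549 / 0.3268 = 0.7798.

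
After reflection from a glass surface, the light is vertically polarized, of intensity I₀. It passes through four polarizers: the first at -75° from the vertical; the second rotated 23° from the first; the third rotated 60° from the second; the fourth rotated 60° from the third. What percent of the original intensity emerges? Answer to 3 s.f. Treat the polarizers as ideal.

By Malus's law, I₁ = I₀ cos²(-75° − 0°) = I₀ cos²(75°) = 0.06699 I₀.
I₂ = I₁ cos²(23°) = 0.06699 · 0.8473 I₀ = 0.05676 I₀.
I₃ = I₂ cos²(60°) = 0.05676 · 0.25 I₀ = 0.01419 I₀.
I₄ = I₃ cos²(60°) = 0.01419 · 0.25 I₀ = 0.003548 I₀.
That is 0.3548% of the incident intensity.

≈ 0.355%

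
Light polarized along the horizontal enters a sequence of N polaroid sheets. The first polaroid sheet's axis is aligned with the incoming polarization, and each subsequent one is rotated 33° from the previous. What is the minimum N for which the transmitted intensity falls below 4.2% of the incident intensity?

First polarizer is aligned with the polarization: full transmission.
Each further stage multiplies by cos²(33°) = 0.7034.
After N polarizers: T = 0.7034^(N−1). Require T < 0.042 ⇒ N−1 > ln(0.042)/ln(0.7034) = 9.01, so N−1 ≥ 10 and N = 11.
Check: N=11 gives T = 0.02964 < 0.042; N=10 gives T = 0.04214.

N = 11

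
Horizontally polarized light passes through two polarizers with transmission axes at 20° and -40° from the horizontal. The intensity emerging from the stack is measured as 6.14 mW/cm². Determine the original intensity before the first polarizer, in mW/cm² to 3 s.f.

I₀ ≈ 27.8 mW/cm²

By Malus's law, I₁ = I₀ cos²(20° − 0°) = I₀ cos²(20°) = 0.883 I₀.
I₂ = I₁ cos²(-40° − 20°) = 0.883 I₀ · cos²(60°) = 0.2208 I₀.
So 6.14 mW/cm² = 0.2208 I₀, giving I₀ = 6.14/0.2208 = 27.81 mW/cm².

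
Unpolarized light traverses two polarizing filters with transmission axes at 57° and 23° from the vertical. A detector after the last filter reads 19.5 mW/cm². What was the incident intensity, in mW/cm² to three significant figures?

I₀ ≈ 56.7 mW/cm²

Unpolarized light through the first polarizer → I₁ = ½ I₀, now polarized at 57°.
I₂ = I₁ cos²(23° − 57°) = 0.5 I₀ · cos²(34°) = 0.3437 I₀.
So 19.5 mW/cm² = 0.3437 I₀, giving I₀ = 19.5/0.3437 = 56.74 mW/cm².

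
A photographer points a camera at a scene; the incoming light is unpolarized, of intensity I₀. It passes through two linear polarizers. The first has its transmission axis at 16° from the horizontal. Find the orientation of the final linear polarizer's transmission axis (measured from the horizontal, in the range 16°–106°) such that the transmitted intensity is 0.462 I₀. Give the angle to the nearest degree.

Unpolarized light through the first polarizer → I₁ = ½ I₀, now polarized at 16°.
Need I₂/I₀ = 0.462, so cos²(θ − 16°) = 0.462 / 0.5 = 0.924.
θ − 16° = arccos(√0.924) = 16.0°, giving θ ≈ 16 + 16.0 = 32.0°.

θ ≈ 32°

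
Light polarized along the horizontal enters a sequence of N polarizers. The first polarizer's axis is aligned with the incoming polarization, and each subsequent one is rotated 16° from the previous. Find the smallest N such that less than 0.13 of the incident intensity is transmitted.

First polarizer is aligned with the polarization: full transmission.
Each further stage multiplies by cos²(16°) = 0.924.
After N polarizers: T = 0.924^(N−1). Require T < 0.13 ⇒ N−1 > ln(0.13)/ln(0.924) = 25.82, so N−1 ≥ 26 and N = 27.
Check: N=27 gives T = 0.1282 < 0.13; N=26 gives T = 0.1387.

N = 27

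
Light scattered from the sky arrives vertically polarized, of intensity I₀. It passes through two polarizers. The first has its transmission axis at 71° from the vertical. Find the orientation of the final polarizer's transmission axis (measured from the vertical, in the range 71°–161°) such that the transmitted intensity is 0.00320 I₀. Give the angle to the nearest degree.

θ ≈ 151°

By Malus's law, I₁ = I₀ cos²(71° − 0°) = I₀ cos²(71°) = 0.106 I₀.
Need I₂/I₀ = 0.0032, so cos²(θ − 71°) = 0.0032 / 0.106 = 0.03019.
θ − 71° = arccos(√0.03019) = 80.0°, giving θ ≈ 71 + 80.0 = 151.0°.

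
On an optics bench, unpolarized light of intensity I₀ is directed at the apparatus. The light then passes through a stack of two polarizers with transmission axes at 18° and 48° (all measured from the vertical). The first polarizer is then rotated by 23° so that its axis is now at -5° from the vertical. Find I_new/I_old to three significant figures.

Before rotation:
Unpolarized light through the first polarizer → I₁ = ½ I₀, now polarized at 18°.
I₂ = I₁ cos²(48° − 18°) = 0.5 I₀ · cos²(30°) = 0.375 I₀.
After rotation:
Unpolarized light through the first polarizer → I₁ = ½ I₀, now polarized at -5°.
I₂ = I₁ cos²(48° + 5°) = 0.5 I₀ · cos²(53°) = 0.1811 I₀.
Ratio = 0.1811 / 0.375 = 0.4829.

I_new/I_old ≈ 0.483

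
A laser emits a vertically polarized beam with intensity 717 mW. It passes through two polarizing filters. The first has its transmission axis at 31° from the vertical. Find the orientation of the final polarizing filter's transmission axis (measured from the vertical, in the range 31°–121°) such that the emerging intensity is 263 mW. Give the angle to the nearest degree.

By Malus's law, I₁ = I₀ cos²(31° − 0°) = I₀ cos²(31°) = 0.7347 I₀.
Target fraction: 263 / 717 mW = 0.3668 of I₀.
Need I₂/I₀ = 0.3668, so cos²(θ − 31°) = 0.3668 / 0.7347 = 0.4992.
θ − 31° = arccos(√0.4992) = 45.0°, giving θ ≈ 31 + 45.0 = 76.0°.

θ ≈ 76°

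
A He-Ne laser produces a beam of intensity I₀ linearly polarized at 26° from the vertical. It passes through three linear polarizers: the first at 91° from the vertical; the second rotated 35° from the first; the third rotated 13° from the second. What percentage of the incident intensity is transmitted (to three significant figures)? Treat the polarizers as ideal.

≈ 11.4%

I₁ = I₀ cos²(91° − 26°) = I₀ cos²(65°) = 0.1786 I₀.
I₂ = I₁ cos²(35°) = 0.1786 · 0.671 I₀ = 0.1198 I₀.
I₃ = I₂ cos²(13°) = 0.1198 · 0.9494 I₀ = 0.1138 I₀.
That is 11.38% of the incident intensity.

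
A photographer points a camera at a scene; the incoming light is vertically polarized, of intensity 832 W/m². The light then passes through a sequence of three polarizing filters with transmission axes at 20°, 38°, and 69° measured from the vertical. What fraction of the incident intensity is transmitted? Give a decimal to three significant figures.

I/I₀ ≈ 0.587

I₁ = 832 W/m² · cos²(20°) = 734.7 W/m².
I₂ = I₁ · cos²(18°) = 734.7 · 0.9045 = 664.5 W/m².
I₃ = I₂ · cos²(31°) = 664.5 · 0.7347 = 488.2 W/m².
Transmitted fraction = 0.5868.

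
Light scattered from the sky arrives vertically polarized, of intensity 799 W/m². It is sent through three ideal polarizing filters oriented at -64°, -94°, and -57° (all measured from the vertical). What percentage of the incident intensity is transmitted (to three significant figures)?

I₁ = 799 W/m² · cos²(64°) = 153.5 W/m².
I₂ = I₁ · cos²(30°) = 153.5 · 0.75 = 115.2 W/m².
I₃ = I₂ · cos²(37°) = 115.2 · 0.6378 = 73.45 W/m².
That is 9.193% of the incident intensity.

≈ 9.19%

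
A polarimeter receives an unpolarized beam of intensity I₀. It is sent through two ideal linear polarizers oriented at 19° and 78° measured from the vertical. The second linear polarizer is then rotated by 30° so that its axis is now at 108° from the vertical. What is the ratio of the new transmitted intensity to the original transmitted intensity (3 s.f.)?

Before rotation:
Unpolarized light through the first polarizer → I₁ = ½ I₀, now polarized at 19°.
I₂ = I₁ cos²(78° − 19°) = 0.5 I₀ · cos²(59°) = 0.1326 I₀.
After rotation:
Unpolarized light through the first polarizer → I₁ = ½ I₀, now polarized at 19°.
I₂ = I₁ cos²(108° − 19°) = 0.5 I₀ · cos²(89°) = 0.0001523 I₀.
Ratio = 0.0001523 / 0.1326 = 0.001148.

I_new/I_old ≈ 0.00115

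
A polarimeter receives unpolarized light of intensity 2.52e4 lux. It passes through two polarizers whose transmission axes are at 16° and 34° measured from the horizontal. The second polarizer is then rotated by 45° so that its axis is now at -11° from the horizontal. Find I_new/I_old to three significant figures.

Before rotation:
Unpolarized light through the first polarizer → I₁ = ½ I₀, now polarized at 16°.
I₂ = I₁ cos²(34° − 16°) = 0.5 I₀ · cos²(18°) = 0.4523 I₀.
After rotation:
Unpolarized light through the first polarizer → I₁ = ½ I₀, now polarized at 16°.
I₂ = I₁ cos²(-11° − 16°) = 0.5 I₀ · cos²(27°) = 0.3969 I₀.
Ratio = 0.3969 / 0.4523 = 0.8777.

I_new/I_old ≈ 0.878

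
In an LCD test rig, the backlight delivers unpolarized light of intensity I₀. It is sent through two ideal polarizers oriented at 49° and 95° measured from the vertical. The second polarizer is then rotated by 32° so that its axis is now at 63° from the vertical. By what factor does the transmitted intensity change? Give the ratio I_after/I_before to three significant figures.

I_new/I_old ≈ 1.95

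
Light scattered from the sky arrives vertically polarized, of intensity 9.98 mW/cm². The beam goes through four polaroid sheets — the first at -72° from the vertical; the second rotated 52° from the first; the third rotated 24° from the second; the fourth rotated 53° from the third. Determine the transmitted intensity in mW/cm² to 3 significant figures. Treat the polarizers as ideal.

By Malus's law, I₁ = 9.98 mW/cm² · cos²(72°) = 0.953 mW/cm².
I₂ = I₁ · cos²(52°) = 0.953 · 0.379 = 0.3612 mW/cm².
I₃ = I₂ · cos²(24°) = 0.3612 · 0.8346 = 0.3015 mW/cm².
I₄ = I₃ · cos²(53°) = 0.3015 · 0.3622 = 0.1092 mW/cm².

I ≈ 0.109 mW/cm²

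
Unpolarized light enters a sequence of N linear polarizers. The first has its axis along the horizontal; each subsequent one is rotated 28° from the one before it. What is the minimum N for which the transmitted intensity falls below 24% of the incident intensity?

First polarizer halves the unpolarized light: factor 1/2.
Each further stage multiplies by cos²(28°) = 0.7796.
After N polarizers: T = 0.5·0.7796^(N−1). Require T < 0.24 ⇒ N−1 > ln(0.24/0.5)/ln(0.7796) = 2.95, so N−1 ≥ 3 and N = 4.
Check: N=4 gives T = 0.2369 < 0.24; N=3 gives T = 0.3039.

N = 4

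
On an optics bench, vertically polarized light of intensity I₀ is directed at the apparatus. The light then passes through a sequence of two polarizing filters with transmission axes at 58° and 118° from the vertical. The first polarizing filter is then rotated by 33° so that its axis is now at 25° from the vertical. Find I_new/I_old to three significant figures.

Before rotation:
I₁ = I₀ cos²(58° − 0°) = I₀ cos²(58°) = 0.2808 I₀.
I₂ = I₁ cos²(118° − 58°) = 0.2808 I₀ · cos²(60°) = 0.0702 I₀.
After rotation:
I₁ = I₀ cos²(25° − 0°) = I₀ cos²(25°) = 0.8214 I₀.
Angle between axes 1 and 2: 87°. I₂ = 0.8214 I₀ · cos²(87°) = 0.00225 I₀.
Ratio = 0.00225 / 0.0702 = 0.03205.

I_new/I_old ≈ 0.0320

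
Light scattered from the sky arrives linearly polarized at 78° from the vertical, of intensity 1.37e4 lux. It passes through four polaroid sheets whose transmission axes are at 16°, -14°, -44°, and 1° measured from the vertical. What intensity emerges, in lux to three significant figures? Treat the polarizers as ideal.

I ≈ 849 lux

I₁ = 1.37e4 lux · cos²(62°) = 3020 lux.
I₂ = I₁ · cos²(30°) = 3020 · 0.75 = 2265 lux.
I₃ = I₂ · cos²(30°) = 2265 · 0.75 = 1698 lux.
I₄ = I₃ · cos²(45°) = 1698 · 0.5 = 849.2 lux.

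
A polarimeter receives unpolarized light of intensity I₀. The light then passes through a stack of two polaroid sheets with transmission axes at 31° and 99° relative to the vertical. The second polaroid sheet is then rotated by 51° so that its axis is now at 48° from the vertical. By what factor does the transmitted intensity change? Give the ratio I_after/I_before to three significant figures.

Before rotation:
Unpolarized light through the first polarizer → I₁ = ½ I₀, now polarized at 31°.
I₂ = I₁ cos²(99° − 31°) = 0.5 I₀ · cos²(68°) = 0.07017 I₀.
After rotation:
Unpolarized light through the first polarizer → I₁ = ½ I₀, now polarized at 31°.
I₂ = I₁ cos²(48° − 31°) = 0.5 I₀ · cos²(17°) = 0.4573 I₀.
Ratio = 0.4573 / 0.07017 = 6.517.

I_new/I_old ≈ 6.52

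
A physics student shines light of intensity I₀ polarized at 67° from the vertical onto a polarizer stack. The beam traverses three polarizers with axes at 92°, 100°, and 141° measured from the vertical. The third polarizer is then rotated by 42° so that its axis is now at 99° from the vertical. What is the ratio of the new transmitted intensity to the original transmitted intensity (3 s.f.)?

Before rotation:
I₁ = I₀ cos²(92° − 67°) = I₀ cos²(25°) = 0.8214 I₀.
I₂ = I₁ cos²(100° − 92°) = 0.8214 I₀ · cos²(8°) = 0.8055 I₀.
I₃ = I₂ cos²(141° − 100°) = 0.8055 I₀ · cos²(41°) = 0.4588 I₀.
After rotation:
I₁ = I₀ cos²(92° − 67°) = I₀ cos²(25°) = 0.8214 I₀.
I₂ = I₁ cos²(100° − 92°) = 0.8214 I₀ · cos²(8°) = 0.8055 I₀.
I₃ = I₂ cos²(99° − 100°) = 0.8055 I₀ · cos²(1°) = 0.8052 I₀.
Ratio = 0.8052 / 0.4588 = 1.755.

I_new/I_old ≈ 1.76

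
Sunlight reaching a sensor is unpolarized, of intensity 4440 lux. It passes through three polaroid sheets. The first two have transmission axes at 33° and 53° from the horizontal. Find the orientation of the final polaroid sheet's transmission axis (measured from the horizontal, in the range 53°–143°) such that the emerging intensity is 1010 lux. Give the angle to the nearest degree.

θ ≈ 97°

Unpolarized light through the first polarizer → I₁ = ½ I₀, now polarized at 33°.
I₂ = I₁ cos²(53° − 33°) = 0.5 I₀ · cos²(20°) = 0.4415 I₀.
Target fraction: 1010 / 4440 lux = 0.2275 of I₀.
Need I₃/I₀ = 0.2275, so cos²(θ − 53°) = 0.2275 / 0.4415 = 0.5152.
θ − 53° = arccos(√0.5152) = 44.1°, giving θ ≈ 53 + 44.1 = 97.1°.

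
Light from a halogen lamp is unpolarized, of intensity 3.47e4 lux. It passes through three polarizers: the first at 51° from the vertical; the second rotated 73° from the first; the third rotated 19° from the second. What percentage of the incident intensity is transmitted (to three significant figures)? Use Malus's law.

Unpolarized light through the first polarizer → I₁ = 3.47e4 lux/2 = 1.735e+04 lux, polarized at 51°.
I₂ = I₁ · cos²(73°) = 1.735e+04 · 0.08548 = 1483 lux.
I₃ = I₂ · cos²(19°) = 1483 · 0.894 = 1326 lux.
That is 3.821% of the incident intensity.

≈ 3.82%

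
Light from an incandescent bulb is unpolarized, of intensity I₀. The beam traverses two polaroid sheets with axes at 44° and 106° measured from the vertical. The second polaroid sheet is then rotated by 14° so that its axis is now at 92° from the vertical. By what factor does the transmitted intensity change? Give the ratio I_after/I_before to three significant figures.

Before rotation:
Unpolarized light through the first polarizer → I₁ = ½ I₀, now polarized at 44°.
I₂ = I₁ cos²(106° − 44°) = 0.5 I₀ · cos²(62°) = 0.1102 I₀.
After rotation:
Unpolarized light through the first polarizer → I₁ = ½ I₀, now polarized at 44°.
I₂ = I₁ cos²(92° − 44°) = 0.5 I₀ · cos²(48°) = 0.2239 I₀.
Ratio = 0.2239 / 0.1102 = 2.031.

I_new/I_old ≈ 2.03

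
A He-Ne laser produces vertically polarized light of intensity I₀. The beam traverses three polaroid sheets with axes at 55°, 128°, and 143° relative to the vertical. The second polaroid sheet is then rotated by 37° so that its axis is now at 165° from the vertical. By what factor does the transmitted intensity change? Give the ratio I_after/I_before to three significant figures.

Before rotation:
I₁ = I₀ cos²(55° − 0°) = I₀ cos²(55°) = 0.329 I₀.
I₂ = I₁ cos²(128° − 55°) = 0.329 I₀ · cos²(73°) = 0.02812 I₀.
I₃ = I₂ cos²(143° − 128°) = 0.02812 I₀ · cos²(15°) = 0.02624 I₀.
After rotation:
I₁ = I₀ cos²(55° − 0°) = I₀ cos²(55°) = 0.329 I₀.
Angle between axes 1 and 2: 70°. I₂ = 0.329 I₀ · cos²(70°) = 0.03848 I₀.
I₃ = I₂ cos²(143° − 165°) = 0.03848 I₀ · cos²(22°) = 0.03308 I₀.
Ratio = 0.03308 / 0.02624 = 1.261.

I_new/I_old ≈ 1.26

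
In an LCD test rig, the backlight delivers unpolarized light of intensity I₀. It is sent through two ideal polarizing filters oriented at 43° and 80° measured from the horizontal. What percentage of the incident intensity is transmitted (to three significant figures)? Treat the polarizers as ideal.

≈ 31.9%

Unpolarized light through the first polarizer → I₁ = ½ I₀, now polarized at 43°.
I₂ = I₁ cos²(80° − 43°) = 0.5 I₀ · cos²(37°) = 0.3189 I₀.
That is 31.89% of the incident intensity.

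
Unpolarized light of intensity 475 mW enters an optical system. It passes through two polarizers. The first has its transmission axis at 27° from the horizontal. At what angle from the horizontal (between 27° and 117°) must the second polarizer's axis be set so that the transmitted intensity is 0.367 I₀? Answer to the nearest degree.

Unpolarized light through the first polarizer → I₁ = ½ I₀, now polarized at 27°.
Need I₂/I₀ = 0.367, so cos²(θ − 27°) = 0.367 / 0.5 = 0.734.
θ − 27° = arccos(√0.734) = 31.0°, giving θ ≈ 27 + 31.0 = 58.0°.

θ ≈ 58°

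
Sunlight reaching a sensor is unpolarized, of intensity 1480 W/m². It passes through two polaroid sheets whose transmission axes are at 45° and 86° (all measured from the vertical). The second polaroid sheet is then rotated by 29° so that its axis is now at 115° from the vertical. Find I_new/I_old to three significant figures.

Before rotation:
Unpolarized light through the first polarizer → I₁ = ½ I₀, now polarized at 45°.
I₂ = I₁ cos²(86° − 45°) = 0.5 I₀ · cos²(41°) = 0.2848 I₀.
After rotation:
Unpolarized light through the first polarizer → I₁ = ½ I₀, now polarized at 45°.
I₂ = I₁ cos²(115° − 45°) = 0.5 I₀ · cos²(70°) = 0.05849 I₀.
Ratio = 0.05849 / 0.2848 = 0.2054.

I_new/I_old ≈ 0.205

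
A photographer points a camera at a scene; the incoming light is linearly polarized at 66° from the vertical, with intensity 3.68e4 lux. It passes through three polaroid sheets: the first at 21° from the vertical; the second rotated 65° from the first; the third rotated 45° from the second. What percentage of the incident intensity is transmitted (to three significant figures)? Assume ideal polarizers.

≈ 4.47%

By Malus's law, I₁ = 3.68e4 lux · cos²(45°) = 1.84e+04 lux.
I₂ = I₁ · cos²(65°) = 1.84e+04 · 0.1786 = 3286 lux.
I₃ = I₂ · cos²(45°) = 3286 · 0.5 = 1643 lux.
That is 4.465% of the incident intensity.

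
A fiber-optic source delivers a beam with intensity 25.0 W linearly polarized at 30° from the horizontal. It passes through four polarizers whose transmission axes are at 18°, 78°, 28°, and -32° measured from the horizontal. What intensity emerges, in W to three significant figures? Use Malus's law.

I ≈ 0.618 W

By Malus's law, I₁ = 25.0 W · cos²(12°) = 23.92 W.
I₂ = I₁ · cos²(60°) = 23.92 · 0.25 = 5.98 W.
I₃ = I₂ · cos²(50°) = 5.98 · 0.4132 = 2.471 W.
I₄ = I₃ · cos²(60°) = 2.471 · 0.25 = 0.6177 W.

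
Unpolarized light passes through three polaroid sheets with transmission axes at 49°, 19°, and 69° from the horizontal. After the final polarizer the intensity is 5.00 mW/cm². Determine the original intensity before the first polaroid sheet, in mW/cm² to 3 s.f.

I₀ ≈ 32.3 mW/cm²

Unpolarized light through the first polarizer → I₁ = ½ I₀, now polarized at 49°.
I₂ = I₁ cos²(19° − 49°) = 0.5 I₀ · cos²(30°) = 0.375 I₀.
I₃ = I₂ cos²(69° − 19°) = 0.375 I₀ · cos²(50°) = 0.1549 I₀.
So 5.00 mW/cm² = 0.1549 I₀, giving I₀ = 5.00/0.1549 = 32.27 mW/cm².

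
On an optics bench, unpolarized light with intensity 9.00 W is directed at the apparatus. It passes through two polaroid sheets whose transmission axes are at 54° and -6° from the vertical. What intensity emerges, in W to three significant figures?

Unpolarized light through the first polarizer → I₁ = 9.00 W/2 = 4.5 W, polarized at 54°.
I₂ = I₁ · cos²(60°) = 4.5 · 0.25 = 1.125 W.

I ≈ 1.13 W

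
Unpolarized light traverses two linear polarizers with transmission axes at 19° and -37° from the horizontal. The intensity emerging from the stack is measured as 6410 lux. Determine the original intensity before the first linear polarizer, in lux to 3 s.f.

Unpolarized light through the first polarizer → I₁ = ½ I₀, now polarized at 19°.
I₂ = I₁ cos²(-37° − 19°) = 0.5 I₀ · cos²(56°) = 0.1563 I₀.
So 6410 lux = 0.1563 I₀, giving I₀ = 6410/0.1563 = 4.1e+04 lux.

I₀ ≈ 4.10e4 lux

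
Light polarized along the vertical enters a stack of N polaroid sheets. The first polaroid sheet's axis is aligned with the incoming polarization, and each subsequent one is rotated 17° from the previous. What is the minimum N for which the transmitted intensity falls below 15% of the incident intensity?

N = 23

First polarizer is aligned with the polarization: full transmission.
Each further stage multiplies by cos²(17°) = 0.9145.
After N polarizers: T = 0.9145^(N−1). Require T < 0.15 ⇒ N−1 > ln(0.15)/ln(0.9145) = 21.23, so N−1 ≥ 22 and N = 23.
Check: N=23 gives T = 0.14 < 0.15; N=22 gives T = 0.1531.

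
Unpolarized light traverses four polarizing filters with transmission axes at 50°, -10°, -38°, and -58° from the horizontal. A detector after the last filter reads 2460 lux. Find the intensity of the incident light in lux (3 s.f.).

I₀ ≈ 2.86e4 lux

Unpolarized light through the first polarizer → I₁ = ½ I₀, now polarized at 50°.
I₂ = I₁ cos²(-10° − 50°) = 0.5 I₀ · cos²(60°) = 0.125 I₀.
I₃ = I₂ cos²(-38° + 10°) = 0.125 I₀ · cos²(28°) = 0.09745 I₀.
I₄ = I₃ cos²(-58° + 38°) = 0.09745 I₀ · cos²(20°) = 0.08605 I₀.
So 2460 lux = 0.08605 I₀, giving I₀ = 2460/0.08605 = 2.859e+04 lux.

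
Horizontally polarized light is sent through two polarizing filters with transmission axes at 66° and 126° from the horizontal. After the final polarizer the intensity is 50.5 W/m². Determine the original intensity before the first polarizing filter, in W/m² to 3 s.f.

I₁ = I₀ cos²(66° − 0°) = I₀ cos²(66°) = 0.1654 I₀.
I₂ = I₁ cos²(126° − 66°) = 0.1654 I₀ · cos²(60°) = 0.04136 I₀.
So 50.5 W/m² = 0.04136 I₀, giving I₀ = 50.5/0.04136 = 1221 W/m².

I₀ ≈ 1220 W/m²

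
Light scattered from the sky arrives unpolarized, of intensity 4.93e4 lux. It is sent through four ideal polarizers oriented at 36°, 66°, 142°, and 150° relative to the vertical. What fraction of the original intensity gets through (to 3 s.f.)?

I/I₀ ≈ 0.0215

Unpolarized light through the first polarizer → I₁ = 4.93e4 lux/2 = 2.465e+04 lux, polarized at 36°.
I₂ = I₁ · cos²(30°) = 2.465e+04 · 0.75 = 1.849e+04 lux.
I₃ = I₂ · cos²(76°) = 1.849e+04 · 0.05853 = 1082 lux.
I₄ = I₃ · cos²(8°) = 1082 · 0.9806 = 1061 lux.
Transmitted fraction = 0.02152.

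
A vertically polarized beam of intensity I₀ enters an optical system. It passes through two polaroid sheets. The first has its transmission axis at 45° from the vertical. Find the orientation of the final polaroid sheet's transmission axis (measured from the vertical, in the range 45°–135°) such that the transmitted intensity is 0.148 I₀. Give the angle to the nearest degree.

θ ≈ 102°

By Malus's law, I₁ = I₀ cos²(45° − 0°) = I₀ cos²(45°) = 0.5 I₀.
Need I₂/I₀ = 0.148, so cos²(θ − 45°) = 0.148 / 0.5 = 0.296.
θ − 45° = arccos(√0.296) = 57.0°, giving θ ≈ 45 + 57.0 = 102.0°.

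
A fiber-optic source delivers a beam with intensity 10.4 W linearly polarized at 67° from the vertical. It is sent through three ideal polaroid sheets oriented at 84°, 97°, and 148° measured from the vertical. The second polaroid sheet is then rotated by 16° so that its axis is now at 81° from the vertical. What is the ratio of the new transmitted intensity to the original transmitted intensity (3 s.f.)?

I_new/I_old ≈ 0.405

Before rotation:
By Malus's law, I₁ = I₀ cos²(84° − 67°) = I₀ cos²(17°) = 0.9145 I₀.
I₂ = I₁ cos²(97° − 84°) = 0.9145 I₀ · cos²(13°) = 0.8682 I₀.
I₃ = I₂ cos²(148° − 97°) = 0.8682 I₀ · cos²(51°) = 0.3439 I₀.
After rotation:
I₁ = I₀ cos²(84° − 67°) = I₀ cos²(17°) = 0.9145 I₀.
I₂ = I₁ cos²(81° − 84°) = 0.9145 I₀ · cos²(3°) = 0.912 I₀.
I₃ = I₂ cos²(148° − 81°) = 0.912 I₀ · cos²(67°) = 0.1392 I₀.
Ratio = 0.1392 / 0.3439 = 0.4049.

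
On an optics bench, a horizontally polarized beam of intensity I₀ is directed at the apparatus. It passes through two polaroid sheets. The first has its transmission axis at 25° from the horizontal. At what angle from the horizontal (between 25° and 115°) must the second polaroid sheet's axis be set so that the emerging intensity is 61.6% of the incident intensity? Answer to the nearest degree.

I₁ = I₀ cos²(25° − 0°) = I₀ cos²(25°) = 0.8214 I₀.
Need I₂/I₀ = 0.616, so cos²(θ − 25°) = 0.616 / 0.8214 = 0.7499.
θ − 25° = arccos(√0.7499) = 30.0°, giving θ ≈ 25 + 30.0 = 55.0°.

θ ≈ 55°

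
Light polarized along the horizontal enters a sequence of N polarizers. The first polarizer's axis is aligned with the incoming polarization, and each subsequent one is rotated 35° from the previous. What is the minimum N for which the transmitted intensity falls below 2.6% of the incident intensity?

First polarizer is aligned with the polarization: full transmission.
Each further stage multiplies by cos²(35°) = 0.671.
After N polarizers: T = 0.671^(N−1). Require T < 0.026 ⇒ N−1 > ln(0.026)/ln(0.671) = 9.15, so N−1 ≥ 10 and N = 11.
Check: N=11 gives T = 0.01851 < 0.026; N=10 gives T = 0.02758.

N = 11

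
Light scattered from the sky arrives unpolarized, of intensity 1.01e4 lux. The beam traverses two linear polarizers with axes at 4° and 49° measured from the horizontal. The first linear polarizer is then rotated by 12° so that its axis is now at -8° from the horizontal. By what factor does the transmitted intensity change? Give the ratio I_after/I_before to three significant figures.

I_new/I_old ≈ 0.593

Before rotation:
Unpolarized light through the first polarizer → I₁ = ½ I₀, now polarized at 4°.
I₂ = I₁ cos²(49° − 4°) = 0.5 I₀ · cos²(45°) = 0.25 I₀.
After rotation:
Unpolarized light through the first polarizer → I₁ = ½ I₀, now polarized at -8°.
I₂ = I₁ cos²(49° + 8°) = 0.5 I₀ · cos²(57°) = 0.1483 I₀.
Ratio = 0.1483 / 0.25 = 0.5933.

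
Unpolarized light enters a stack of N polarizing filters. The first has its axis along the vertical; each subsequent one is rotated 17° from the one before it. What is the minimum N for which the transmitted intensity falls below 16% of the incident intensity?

N = 14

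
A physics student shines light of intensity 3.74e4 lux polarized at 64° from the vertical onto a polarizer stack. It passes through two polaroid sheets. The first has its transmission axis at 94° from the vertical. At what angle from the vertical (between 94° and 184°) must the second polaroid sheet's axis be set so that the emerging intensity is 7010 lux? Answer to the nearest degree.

By Malus's law, I₁ = I₀ cos²(94° − 64°) = I₀ cos²(30°) = 0.75 I₀.
Target fraction: 7010 / 3.74e4 lux = 0.1874 of I₀.
Need I₂/I₀ = 0.1874, so cos²(θ − 94°) = 0.1874 / 0.75 = 0.2499.
θ − 94° = arccos(√0.2499) = 60.0°, giving θ ≈ 94 + 60.0 = 154.0°.

θ ≈ 154°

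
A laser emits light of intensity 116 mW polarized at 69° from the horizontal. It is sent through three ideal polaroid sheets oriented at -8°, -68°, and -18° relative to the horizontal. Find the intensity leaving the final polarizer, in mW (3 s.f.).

I₁ = 116 mW · cos²(77°) = 5.87 mW.
I₂ = I₁ · cos²(60°) = 5.87 · 0.25 = 1.467 mW.
I₃ = I₂ · cos²(50°) = 1.467 · 0.4132 = 0.6063 mW.

I ≈ 0.606 mW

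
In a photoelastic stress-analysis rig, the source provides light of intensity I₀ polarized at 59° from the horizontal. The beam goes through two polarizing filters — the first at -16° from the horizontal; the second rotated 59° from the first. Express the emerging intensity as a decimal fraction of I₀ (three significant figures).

≈ 0.0178 I₀

I₁ = I₀ cos²(-16° − 59°) = I₀ cos²(75°) = 0.06699 I₀.
I₂ = I₁ cos²(59°) = 0.06699 · 0.2653 I₀ = 0.01777 I₀.
Transmitted fraction = 0.01777.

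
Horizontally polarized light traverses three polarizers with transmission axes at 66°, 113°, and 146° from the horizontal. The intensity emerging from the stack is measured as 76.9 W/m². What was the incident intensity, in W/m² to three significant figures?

I₀ ≈ 1420 W/m²

By Malus's law, I₁ = I₀ cos²(66° − 0°) = I₀ cos²(66°) = 0.1654 I₀.
I₂ = I₁ cos²(113° − 66°) = 0.1654 I₀ · cos²(47°) = 0.07695 I₀.
I₃ = I₂ cos²(146° − 113°) = 0.07695 I₀ · cos²(33°) = 0.05412 I₀.
So 76.9 W/m² = 0.05412 I₀, giving I₀ = 76.9/0.05412 = 1421 W/m².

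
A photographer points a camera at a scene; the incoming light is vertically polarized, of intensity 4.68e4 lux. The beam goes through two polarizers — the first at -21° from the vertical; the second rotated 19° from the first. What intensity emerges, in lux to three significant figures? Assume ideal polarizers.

I ≈ 3.65e4 lux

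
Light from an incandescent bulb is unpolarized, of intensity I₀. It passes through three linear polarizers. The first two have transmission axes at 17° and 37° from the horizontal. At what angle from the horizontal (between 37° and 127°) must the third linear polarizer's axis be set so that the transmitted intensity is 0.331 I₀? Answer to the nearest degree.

Unpolarized light through the first polarizer → I₁ = ½ I₀, now polarized at 17°.
I₂ = I₁ cos²(37° − 17°) = 0.5 I₀ · cos²(20°) = 0.4415 I₀.
Need I₃/I₀ = 0.331, so cos²(θ − 37°) = 0.331 / 0.4415 = 0.7497.
θ − 37° = arccos(√0.7497) = 30.0°, giving θ ≈ 37 + 30.0 = 67.0°.

θ ≈ 67°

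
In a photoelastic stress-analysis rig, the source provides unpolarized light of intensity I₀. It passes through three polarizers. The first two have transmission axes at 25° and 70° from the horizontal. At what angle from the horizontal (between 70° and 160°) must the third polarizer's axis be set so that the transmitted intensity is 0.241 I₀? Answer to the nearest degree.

θ ≈ 81°

Unpolarized light through the first polarizer → I₁ = ½ I₀, now polarized at 25°.
I₂ = I₁ cos²(70° − 25°) = 0.5 I₀ · cos²(45°) = 0.25 I₀.
Need I₃/I₀ = 0.241, so cos²(θ − 70°) = 0.241 / 0.25 = 0.964.
θ − 70° = arccos(√0.964) = 10.9°, giving θ ≈ 70 + 10.9 = 80.9°.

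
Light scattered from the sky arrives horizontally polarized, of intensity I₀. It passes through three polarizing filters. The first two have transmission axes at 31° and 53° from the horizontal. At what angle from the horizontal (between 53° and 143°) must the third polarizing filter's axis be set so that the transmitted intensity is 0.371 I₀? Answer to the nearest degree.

I₁ = I₀ cos²(31° − 0°) = I₀ cos²(31°) = 0.7347 I₀.
I₂ = I₁ cos²(53° − 31°) = 0.7347 I₀ · cos²(22°) = 0.6316 I₀.
Need I₃/I₀ = 0.371, so cos²(θ − 53°) = 0.371 / 0.6316 = 0.5874.
θ − 53° = arccos(√0.5874) = 40.0°, giving θ ≈ 53 + 40.0 = 93.0°.

θ ≈ 93°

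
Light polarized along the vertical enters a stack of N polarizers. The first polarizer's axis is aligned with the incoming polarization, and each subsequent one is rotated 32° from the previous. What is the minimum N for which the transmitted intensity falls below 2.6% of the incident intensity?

N = 13

First polarizer is aligned with the polarization: full transmission.
Each further stage multiplies by cos²(32°) = 0.7192.
After N polarizers: T = 0.7192^(N−1). Require T < 0.026 ⇒ N−1 > ln(0.026)/ln(0.7192) = 11.07, so N−1 ≥ 12 and N = 13.
Check: N=13 gives T = 0.01915 < 0.026; N=12 gives T = 0.02662.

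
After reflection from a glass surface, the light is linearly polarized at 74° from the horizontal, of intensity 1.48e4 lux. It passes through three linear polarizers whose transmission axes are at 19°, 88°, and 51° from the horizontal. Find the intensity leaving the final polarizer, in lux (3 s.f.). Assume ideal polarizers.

I ≈ 399 lux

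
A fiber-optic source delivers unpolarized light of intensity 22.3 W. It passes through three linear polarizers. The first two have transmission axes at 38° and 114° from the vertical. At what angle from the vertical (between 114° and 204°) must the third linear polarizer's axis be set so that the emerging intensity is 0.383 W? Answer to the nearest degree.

Unpolarized light through the first polarizer → I₁ = ½ I₀, now polarized at 38°.
I₂ = I₁ cos²(114° − 38°) = 0.5 I₀ · cos²(76°) = 0.02926 I₀.
Target fraction: 0.383 / 22.3 W = 0.01717 of I₀.
Need I₃/I₀ = 0.01717, so cos²(θ − 114°) = 0.01717 / 0.02926 = 0.5869.
θ − 114° = arccos(√0.5869) = 40.0°, giving θ ≈ 114 + 40.0 = 154.0°.

θ ≈ 154°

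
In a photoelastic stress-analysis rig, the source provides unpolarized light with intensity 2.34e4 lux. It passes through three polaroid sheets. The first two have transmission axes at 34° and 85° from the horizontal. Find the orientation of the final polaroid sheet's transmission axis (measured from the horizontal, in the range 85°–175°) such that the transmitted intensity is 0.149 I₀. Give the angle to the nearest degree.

θ ≈ 115°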